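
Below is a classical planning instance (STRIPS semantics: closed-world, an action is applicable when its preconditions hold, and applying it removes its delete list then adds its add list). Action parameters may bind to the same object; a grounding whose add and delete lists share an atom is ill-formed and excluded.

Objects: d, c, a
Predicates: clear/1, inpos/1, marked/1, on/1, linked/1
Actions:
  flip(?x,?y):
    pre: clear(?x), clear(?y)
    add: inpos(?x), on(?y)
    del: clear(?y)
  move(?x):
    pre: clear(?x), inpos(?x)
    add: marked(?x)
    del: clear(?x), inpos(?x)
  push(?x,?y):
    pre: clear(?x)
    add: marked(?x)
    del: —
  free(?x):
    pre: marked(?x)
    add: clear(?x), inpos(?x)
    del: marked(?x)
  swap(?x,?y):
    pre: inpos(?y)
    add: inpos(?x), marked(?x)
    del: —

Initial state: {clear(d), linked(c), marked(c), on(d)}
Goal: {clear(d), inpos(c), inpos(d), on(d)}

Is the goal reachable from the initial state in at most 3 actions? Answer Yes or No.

1. free(c)  →  {clear(c), clear(d), inpos(c), linked(c), on(d)}
2. flip(d,c)  →  {clear(d), inpos(c), inpos(d), linked(c), on(c), on(d)}
optimal plan length = 2; 2 ≤ 3

Yes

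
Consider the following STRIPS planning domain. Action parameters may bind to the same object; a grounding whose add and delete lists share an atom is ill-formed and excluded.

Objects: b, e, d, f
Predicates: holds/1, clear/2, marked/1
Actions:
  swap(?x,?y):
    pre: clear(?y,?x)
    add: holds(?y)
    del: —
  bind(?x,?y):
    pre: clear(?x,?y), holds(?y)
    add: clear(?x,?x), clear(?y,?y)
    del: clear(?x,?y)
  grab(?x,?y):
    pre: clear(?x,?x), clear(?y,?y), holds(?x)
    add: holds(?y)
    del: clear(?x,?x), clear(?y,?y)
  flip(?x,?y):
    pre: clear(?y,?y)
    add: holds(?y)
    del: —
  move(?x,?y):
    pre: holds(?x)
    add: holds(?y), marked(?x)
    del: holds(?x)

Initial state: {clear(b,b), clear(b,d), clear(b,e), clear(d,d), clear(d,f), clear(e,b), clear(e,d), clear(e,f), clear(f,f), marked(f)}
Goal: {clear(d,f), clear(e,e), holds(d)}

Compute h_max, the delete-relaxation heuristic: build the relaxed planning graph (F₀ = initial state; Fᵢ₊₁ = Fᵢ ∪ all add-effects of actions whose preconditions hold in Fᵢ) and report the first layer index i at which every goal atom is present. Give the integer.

F0 = init (10 atoms)
F1 = F0 ∪ {holds(b), holds(d), holds(e), holds(f)}  (14 atoms)
F2 = F1 ∪ {clear(e,e), marked(b), marked(d), marked(e)}  (18 atoms)
goal ⊆ F2  ⇒  h_max = 2

2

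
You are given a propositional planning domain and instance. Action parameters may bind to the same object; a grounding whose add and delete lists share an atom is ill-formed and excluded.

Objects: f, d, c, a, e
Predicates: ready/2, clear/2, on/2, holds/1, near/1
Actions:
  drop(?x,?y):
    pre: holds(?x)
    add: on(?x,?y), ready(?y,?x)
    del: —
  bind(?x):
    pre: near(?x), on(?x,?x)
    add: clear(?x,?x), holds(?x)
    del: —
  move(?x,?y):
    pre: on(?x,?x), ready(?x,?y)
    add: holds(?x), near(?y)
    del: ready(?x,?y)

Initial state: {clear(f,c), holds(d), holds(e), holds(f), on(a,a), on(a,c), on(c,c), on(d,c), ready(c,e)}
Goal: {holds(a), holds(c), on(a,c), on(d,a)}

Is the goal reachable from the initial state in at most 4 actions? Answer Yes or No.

1. drop(d,a)  →  {clear(f,c), holds(d), holds(e), holds(f), on(a,a), on(a,c), on(c,c), on(d,a), on(d,c), ready(a,d), ready(c,e)}
2. move(c,e)  →  {clear(f,c), holds(c), holds(d), holds(e), holds(f), near(e), on(a,a), on(a,c), on(c,c), on(d,a), on(d,c), ready(a,d)}
3. move(a,d)  →  {clear(f,c), holds(a), holds(c), holds(d), holds(e), holds(f), near(d), near(e), on(a,a), on(a,c), on(c,c), on(d,a), on(d,c)}
optimal plan length = 3; 3 ≤ 4

Yes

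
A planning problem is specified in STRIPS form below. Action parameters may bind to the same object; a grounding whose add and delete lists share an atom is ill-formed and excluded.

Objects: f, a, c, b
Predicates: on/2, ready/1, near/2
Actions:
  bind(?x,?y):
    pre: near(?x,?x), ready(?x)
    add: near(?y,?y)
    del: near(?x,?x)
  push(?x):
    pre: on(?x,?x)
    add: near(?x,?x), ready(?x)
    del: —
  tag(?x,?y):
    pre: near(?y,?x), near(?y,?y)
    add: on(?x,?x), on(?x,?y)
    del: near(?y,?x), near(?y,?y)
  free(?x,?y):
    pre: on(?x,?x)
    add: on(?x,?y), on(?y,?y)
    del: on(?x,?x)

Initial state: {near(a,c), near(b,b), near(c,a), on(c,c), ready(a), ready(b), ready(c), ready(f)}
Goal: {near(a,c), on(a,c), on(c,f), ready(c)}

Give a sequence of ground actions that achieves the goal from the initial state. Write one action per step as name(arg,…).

1. bind(b,c)  →  {near(a,c), near(c,a), near(c,c), on(c,c), ready(a), ready(b), ready(c), ready(f)}
2. tag(a,c)  →  {near(a,c), on(a,a), on(a,c), on(c,c), ready(a), ready(b), ready(c), ready(f)}
3. free(c,f)  →  {near(a,c), on(a,a), on(a,c), on(c,f), on(f,f), ready(a), ready(b), ready(c), ready(f)}

bind(b,c); tag(a,c); free(c,f)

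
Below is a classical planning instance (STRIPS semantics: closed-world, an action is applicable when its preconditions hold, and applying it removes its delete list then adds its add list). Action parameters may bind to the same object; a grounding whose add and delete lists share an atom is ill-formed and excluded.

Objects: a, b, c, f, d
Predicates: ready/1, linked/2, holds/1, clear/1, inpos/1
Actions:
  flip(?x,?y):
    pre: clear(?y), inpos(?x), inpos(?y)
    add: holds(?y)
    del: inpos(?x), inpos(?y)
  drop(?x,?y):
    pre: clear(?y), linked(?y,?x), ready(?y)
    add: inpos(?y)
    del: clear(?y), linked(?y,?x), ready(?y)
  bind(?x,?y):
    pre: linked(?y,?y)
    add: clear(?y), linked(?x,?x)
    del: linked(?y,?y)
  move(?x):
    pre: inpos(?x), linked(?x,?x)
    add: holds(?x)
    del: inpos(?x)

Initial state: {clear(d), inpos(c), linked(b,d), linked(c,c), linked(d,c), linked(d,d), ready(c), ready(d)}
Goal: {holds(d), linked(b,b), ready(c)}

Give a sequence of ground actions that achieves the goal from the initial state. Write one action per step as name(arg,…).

drop(c,d); bind(b,c); move(d)

1. drop(c,d)  →  {inpos(c), inpos(d), linked(b,d), linked(c,c), linked(d,d), ready(c)}
2. bind(b,c)  →  {clear(c), inpos(c), inpos(d), linked(b,b), linked(b,d), linked(d,d), ready(c)}
3. move(d)  →  {clear(c), holds(d), inpos(c), linked(b,b), linked(b,d), linked(d,d), ready(c)}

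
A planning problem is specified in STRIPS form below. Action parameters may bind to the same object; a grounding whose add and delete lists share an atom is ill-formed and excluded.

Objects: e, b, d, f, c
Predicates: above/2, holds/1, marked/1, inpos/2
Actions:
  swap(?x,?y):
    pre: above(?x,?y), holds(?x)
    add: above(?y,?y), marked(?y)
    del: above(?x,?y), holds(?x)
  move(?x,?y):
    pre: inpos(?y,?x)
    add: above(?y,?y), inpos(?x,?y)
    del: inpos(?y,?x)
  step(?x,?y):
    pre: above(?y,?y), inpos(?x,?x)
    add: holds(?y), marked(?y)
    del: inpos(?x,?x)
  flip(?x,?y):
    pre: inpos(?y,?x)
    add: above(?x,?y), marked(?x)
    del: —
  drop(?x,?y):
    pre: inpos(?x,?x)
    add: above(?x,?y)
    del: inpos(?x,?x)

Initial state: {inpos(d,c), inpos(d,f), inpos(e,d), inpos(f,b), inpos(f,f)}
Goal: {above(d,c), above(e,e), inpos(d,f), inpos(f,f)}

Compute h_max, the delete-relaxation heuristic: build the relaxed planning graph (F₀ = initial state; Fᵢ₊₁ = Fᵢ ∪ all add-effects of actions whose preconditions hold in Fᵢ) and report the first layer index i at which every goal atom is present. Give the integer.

2

F0 = init (5 atoms)
F1 = F0 ∪ {above(b,f), above(c,d), above(d,d), above(d,e), above(e,e), above(f,b), above(f,c), above(f,d), above(f,e), above(f,f), inpos(b,f), inpos(c,d), inpos(d,e), inpos(f,d), marked(b), marked(c), marked(d), marked(f)}  (23 atoms)
F2 = F1 ∪ {above(b,b), above(c,c), above(d,c), above(d,f), above(e,d), holds(d), holds(e), holds(f), marked(e)}  (32 atoms)
goal ⊆ F2  ⇒  h_max = 2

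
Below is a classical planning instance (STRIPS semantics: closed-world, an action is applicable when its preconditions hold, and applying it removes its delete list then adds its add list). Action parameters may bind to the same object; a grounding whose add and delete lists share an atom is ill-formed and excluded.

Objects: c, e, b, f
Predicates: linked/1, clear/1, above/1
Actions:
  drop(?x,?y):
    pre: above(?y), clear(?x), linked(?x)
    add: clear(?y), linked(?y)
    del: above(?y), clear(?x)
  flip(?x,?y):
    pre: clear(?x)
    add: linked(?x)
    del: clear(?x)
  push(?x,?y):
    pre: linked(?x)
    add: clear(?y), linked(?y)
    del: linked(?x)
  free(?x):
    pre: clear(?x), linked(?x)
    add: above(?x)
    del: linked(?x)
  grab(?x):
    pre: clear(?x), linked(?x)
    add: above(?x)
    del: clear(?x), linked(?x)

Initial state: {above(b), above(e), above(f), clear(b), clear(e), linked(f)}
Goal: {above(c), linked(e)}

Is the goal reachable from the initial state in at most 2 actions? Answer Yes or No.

No

1. flip(e,c)  →  {above(b), above(e), above(f), clear(b), linked(e), linked(f)}
2. push(f,c)  →  {above(b), above(e), above(f), clear(b), clear(c), linked(c), linked(e)}
3. free(c)  →  {above(b), above(c), above(e), above(f), clear(b), clear(c), linked(e)}
optimal plan length = 3; 3 > 2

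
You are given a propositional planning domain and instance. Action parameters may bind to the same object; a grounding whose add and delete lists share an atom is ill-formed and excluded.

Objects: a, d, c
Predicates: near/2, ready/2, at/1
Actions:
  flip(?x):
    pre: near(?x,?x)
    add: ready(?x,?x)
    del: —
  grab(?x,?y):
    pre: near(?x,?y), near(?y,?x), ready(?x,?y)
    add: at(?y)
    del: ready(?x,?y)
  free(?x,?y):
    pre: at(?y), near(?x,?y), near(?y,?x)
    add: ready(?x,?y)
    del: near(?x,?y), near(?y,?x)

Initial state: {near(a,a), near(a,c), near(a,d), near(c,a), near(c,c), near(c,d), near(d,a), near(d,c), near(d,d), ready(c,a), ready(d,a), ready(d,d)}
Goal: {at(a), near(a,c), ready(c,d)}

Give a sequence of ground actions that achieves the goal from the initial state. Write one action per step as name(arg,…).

grab(d,a); grab(d,d); free(c,d)

1. grab(d,a)  →  {at(a), near(a,a), near(a,c), near(a,d), near(c,a), near(c,c), near(c,d), near(d,a), near(d,c), near(d,d), ready(c,a), ready(d,d)}
2. grab(d,d)  →  {at(a), at(d), near(a,a), near(a,c), near(a,d), near(c,a), near(c,c), near(c,d), near(d,a), near(d,c), near(d,d), ready(c,a)}
3. free(c,d)  →  {at(a), at(d), near(a,a), near(a,c), near(a,d), near(c,a), near(c,c), near(d,a), near(d,d), ready(c,a), ready(c,d)}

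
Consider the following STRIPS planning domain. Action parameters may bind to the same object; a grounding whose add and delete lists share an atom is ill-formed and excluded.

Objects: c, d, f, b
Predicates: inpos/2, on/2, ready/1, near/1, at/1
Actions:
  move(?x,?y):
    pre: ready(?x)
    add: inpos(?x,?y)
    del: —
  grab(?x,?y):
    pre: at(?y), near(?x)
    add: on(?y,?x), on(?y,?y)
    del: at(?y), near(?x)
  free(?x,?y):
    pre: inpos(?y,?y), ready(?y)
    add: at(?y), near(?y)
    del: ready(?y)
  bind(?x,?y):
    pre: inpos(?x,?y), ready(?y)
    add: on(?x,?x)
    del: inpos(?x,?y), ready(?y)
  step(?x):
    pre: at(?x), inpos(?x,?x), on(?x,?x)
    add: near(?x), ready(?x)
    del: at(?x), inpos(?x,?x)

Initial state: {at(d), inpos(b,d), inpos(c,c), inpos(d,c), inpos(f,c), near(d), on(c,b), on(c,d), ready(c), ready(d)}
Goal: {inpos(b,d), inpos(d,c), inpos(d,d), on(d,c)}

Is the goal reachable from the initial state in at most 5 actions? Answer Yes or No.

Yes

1. move(d,d)  →  {at(d), inpos(b,d), inpos(c,c), inpos(d,c), inpos(d,d), inpos(f,c), near(d), on(c,b), on(c,d), ready(c), ready(d)}
2. free(c,c)  →  {at(c), at(d), inpos(b,d), inpos(c,c), inpos(d,c), inpos(d,d), inpos(f,c), near(c), near(d), on(c,b), on(c,d), ready(d)}
3. grab(c,d)  →  {at(c), inpos(b,d), inpos(c,c), inpos(d,c), inpos(d,d), inpos(f,c), near(d), on(c,b), on(c,d), on(d,c), on(d,d), ready(d)}
optimal plan length = 3; 3 ≤ 5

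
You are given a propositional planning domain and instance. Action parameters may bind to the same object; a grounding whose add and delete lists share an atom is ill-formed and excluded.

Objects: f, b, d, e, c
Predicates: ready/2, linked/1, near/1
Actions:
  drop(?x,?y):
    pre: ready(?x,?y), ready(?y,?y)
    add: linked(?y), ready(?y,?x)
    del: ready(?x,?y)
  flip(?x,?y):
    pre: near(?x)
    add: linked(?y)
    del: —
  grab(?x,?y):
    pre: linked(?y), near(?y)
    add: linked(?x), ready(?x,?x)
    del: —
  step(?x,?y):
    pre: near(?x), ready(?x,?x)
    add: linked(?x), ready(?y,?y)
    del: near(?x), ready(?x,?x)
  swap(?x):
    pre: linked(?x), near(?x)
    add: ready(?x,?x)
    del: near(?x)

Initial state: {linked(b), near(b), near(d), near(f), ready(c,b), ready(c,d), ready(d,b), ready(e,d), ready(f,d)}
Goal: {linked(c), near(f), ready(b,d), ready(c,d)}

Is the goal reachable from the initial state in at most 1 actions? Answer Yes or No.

1. flip(f,c)  →  {linked(b), linked(c), near(b), near(d), near(f), ready(c,b), ready(c,d), ready(d,b), ready(e,d), ready(f,d)}
2. grab(b,b)  →  {linked(b), linked(c), near(b), near(d), near(f), ready(b,b), ready(c,b), ready(c,d), ready(d,b), ready(e,d), ready(f,d)}
3. drop(d,b)  →  {linked(b), linked(c), near(b), near(d), near(f), ready(b,b), ready(b,d), ready(c,b), ready(c,d), ready(e,d), ready(f,d)}
optimal plan length = 3; 3 > 1

No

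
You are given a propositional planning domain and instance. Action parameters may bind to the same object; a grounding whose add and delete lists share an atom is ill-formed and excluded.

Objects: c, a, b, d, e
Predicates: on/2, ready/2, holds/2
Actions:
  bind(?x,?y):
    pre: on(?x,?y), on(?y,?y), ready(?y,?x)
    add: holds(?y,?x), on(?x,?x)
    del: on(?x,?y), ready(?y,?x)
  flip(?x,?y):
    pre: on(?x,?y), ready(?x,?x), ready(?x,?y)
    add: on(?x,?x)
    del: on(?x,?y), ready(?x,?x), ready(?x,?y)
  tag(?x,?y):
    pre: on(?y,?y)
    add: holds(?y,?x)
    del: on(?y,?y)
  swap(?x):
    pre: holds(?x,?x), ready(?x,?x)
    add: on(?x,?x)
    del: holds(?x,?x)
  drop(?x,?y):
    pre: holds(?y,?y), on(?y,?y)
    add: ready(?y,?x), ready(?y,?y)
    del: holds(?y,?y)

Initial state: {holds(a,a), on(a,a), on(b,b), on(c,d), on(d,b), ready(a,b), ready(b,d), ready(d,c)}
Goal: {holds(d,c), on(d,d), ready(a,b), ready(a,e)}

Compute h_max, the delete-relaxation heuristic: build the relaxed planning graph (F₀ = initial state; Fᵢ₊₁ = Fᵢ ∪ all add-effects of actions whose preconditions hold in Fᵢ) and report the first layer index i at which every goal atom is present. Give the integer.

2

F0 = init (8 atoms)
F1 = F0 ∪ {holds(a,b), holds(a,c), holds(a,d), holds(a,e), holds(b,a), holds(b,b), holds(b,c), holds(b,d), holds(b,e), on(d,d), ready(a,a), ready(a,c), ready(a,d), ready(a,e)}  (22 atoms)
F2 = F1 ∪ {holds(d,a), holds(d,b), holds(d,c), holds(d,d), holds(d,e), on(c,c), ready(b,a), ready(b,b), ready(b,c), ready(b,e)}  (32 atoms)
goal ⊆ F2  ⇒  h_max = 2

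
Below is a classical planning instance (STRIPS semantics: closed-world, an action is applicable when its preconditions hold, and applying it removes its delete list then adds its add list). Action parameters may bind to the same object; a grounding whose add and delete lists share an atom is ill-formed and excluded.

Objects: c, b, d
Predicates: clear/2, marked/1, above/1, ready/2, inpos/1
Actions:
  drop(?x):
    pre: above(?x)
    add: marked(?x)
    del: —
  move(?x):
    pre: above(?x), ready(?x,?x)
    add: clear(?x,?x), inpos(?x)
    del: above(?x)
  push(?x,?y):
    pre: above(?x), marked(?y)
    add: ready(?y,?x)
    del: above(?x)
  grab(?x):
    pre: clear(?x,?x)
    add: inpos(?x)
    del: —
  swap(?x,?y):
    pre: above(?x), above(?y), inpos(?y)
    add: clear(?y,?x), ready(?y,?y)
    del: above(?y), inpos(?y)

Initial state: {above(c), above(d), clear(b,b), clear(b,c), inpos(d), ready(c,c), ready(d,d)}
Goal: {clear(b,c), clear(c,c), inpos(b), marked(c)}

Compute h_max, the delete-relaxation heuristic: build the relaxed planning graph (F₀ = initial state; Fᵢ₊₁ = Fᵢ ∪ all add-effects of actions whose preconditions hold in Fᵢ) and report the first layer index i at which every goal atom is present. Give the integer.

F0 = init (7 atoms)
F1 = F0 ∪ {clear(c,c), clear(d,c), clear(d,d), inpos(b), inpos(c), marked(c), marked(d)}  (14 atoms)
goal ⊆ F1  ⇒  h_max = 1

1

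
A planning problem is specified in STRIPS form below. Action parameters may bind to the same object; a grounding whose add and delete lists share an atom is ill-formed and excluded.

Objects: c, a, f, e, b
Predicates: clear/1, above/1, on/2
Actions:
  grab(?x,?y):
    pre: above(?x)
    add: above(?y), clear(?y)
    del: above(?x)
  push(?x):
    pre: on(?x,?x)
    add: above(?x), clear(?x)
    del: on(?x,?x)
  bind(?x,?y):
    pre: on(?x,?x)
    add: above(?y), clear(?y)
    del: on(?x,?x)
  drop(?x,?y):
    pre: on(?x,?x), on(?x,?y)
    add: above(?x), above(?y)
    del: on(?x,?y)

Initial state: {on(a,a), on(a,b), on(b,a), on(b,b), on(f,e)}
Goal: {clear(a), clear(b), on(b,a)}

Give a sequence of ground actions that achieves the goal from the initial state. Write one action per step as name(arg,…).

push(a); grab(a,b)

1. push(a)  →  {above(a), clear(a), on(a,b), on(b,a), on(b,b), on(f,e)}
2. grab(a,b)  →  {above(b), clear(a), clear(b), on(a,b), on(b,a), on(b,b), on(f,e)}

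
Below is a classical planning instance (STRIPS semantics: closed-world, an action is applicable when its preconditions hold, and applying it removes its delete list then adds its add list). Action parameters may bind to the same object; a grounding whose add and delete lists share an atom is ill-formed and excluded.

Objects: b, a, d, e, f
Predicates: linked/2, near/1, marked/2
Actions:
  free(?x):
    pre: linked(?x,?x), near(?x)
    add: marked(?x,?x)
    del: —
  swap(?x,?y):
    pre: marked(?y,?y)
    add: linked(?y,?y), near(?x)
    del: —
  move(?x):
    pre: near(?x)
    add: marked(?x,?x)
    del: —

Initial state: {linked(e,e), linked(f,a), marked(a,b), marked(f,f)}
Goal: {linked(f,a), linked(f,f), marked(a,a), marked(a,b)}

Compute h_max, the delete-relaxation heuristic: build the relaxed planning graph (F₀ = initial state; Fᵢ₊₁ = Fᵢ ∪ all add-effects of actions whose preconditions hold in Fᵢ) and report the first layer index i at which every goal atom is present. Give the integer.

F0 = init (4 atoms)
F1 = F0 ∪ {linked(f,f), near(a), near(b), near(d), near(e), near(f)}  (10 atoms)
F2 = F1 ∪ {marked(a,a), marked(b,b), marked(d,d), marked(e,e)}  (14 atoms)
goal ⊆ F2  ⇒  h_max = 2

2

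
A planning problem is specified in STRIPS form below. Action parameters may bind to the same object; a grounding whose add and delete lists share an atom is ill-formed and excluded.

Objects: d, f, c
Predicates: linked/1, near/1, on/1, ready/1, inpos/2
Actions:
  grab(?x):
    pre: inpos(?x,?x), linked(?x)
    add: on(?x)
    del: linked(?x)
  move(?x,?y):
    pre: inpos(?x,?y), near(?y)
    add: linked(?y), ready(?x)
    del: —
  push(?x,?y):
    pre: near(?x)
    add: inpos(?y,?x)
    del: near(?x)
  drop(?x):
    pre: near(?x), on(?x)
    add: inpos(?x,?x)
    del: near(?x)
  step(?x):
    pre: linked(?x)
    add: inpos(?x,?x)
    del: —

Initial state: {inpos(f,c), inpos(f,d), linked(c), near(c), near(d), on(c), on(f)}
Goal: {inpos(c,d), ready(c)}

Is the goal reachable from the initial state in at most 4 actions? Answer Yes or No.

Yes

1. push(d,c)  →  {inpos(c,d), inpos(f,c), inpos(f,d), linked(c), near(c), on(c), on(f)}
2. step(c)  →  {inpos(c,c), inpos(c,d), inpos(f,c), inpos(f,d), linked(c), near(c), on(c), on(f)}
3. move(c,c)  →  {inpos(c,c), inpos(c,d), inpos(f,c), inpos(f,d), linked(c), near(c), on(c), on(f), ready(c)}
optimal plan length = 3; 3 ≤ 4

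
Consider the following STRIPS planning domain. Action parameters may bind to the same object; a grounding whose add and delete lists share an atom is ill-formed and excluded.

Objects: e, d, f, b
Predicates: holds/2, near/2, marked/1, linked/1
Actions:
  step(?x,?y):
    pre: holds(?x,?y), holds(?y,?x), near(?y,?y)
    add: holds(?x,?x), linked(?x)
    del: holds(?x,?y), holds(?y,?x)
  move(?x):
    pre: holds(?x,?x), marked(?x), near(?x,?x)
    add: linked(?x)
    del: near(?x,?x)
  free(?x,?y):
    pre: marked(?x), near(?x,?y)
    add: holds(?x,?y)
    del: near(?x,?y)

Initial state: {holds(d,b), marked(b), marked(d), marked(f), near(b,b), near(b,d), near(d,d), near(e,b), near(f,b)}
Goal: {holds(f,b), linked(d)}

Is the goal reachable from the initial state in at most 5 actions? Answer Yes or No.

Yes

1. free(f,b)  →  {holds(d,b), holds(f,b), marked(b), marked(d), marked(f), near(b,b), near(b,d), near(d,d), near(e,b)}
2. free(b,d)  →  {holds(b,d), holds(d,b), holds(f,b), marked(b), marked(d), marked(f), near(b,b), near(d,d), near(e,b)}
3. step(d,b)  →  {holds(d,d), holds(f,b), linked(d), marked(b), marked(d), marked(f), near(b,b), near(d,d), near(e,b)}
optimal plan length = 3; 3 ≤ 5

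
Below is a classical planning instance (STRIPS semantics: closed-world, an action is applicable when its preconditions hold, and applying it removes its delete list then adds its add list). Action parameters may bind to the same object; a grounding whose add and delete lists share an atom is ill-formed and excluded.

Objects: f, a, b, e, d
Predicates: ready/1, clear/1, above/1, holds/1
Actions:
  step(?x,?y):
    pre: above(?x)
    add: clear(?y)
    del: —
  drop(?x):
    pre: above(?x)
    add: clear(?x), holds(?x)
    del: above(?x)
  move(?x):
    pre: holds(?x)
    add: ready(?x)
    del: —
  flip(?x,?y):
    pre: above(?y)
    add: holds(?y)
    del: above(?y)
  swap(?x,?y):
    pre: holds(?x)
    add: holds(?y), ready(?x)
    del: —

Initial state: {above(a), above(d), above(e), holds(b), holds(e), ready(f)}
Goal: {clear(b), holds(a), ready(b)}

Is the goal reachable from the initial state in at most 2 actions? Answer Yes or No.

1. step(a,b)  →  {above(a), above(d), above(e), clear(b), holds(b), holds(e), ready(f)}
2. swap(b,a)  →  {above(a), above(d), above(e), clear(b), holds(a), holds(b), holds(e), ready(b), ready(f)}
optimal plan length = 2; 2 ≤ 2

Yes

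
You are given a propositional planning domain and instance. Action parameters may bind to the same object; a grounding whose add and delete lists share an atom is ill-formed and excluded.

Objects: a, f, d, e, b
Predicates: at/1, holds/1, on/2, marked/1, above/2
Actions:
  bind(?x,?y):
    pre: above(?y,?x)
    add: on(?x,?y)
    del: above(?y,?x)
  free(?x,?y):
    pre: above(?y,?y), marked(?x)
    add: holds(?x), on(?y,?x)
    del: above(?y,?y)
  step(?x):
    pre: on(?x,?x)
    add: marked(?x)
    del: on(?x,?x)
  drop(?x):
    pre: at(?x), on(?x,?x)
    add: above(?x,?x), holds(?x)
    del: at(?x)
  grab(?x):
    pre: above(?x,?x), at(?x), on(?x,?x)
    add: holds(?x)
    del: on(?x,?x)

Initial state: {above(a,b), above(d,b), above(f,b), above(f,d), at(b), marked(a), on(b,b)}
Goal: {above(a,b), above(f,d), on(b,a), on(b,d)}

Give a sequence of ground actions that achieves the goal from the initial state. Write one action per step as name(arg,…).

bind(b,d); drop(b); free(a,b)

1. bind(b,d)  →  {above(a,b), above(f,b), above(f,d), at(b), marked(a), on(b,b), on(b,d)}
2. drop(b)  →  {above(a,b), above(b,b), above(f,b), above(f,d), holds(b), marked(a), on(b,b), on(b,d)}
3. free(a,b)  →  {above(a,b), above(f,b), above(f,d), holds(a), holds(b), marked(a), on(b,a), on(b,b), on(b,d)}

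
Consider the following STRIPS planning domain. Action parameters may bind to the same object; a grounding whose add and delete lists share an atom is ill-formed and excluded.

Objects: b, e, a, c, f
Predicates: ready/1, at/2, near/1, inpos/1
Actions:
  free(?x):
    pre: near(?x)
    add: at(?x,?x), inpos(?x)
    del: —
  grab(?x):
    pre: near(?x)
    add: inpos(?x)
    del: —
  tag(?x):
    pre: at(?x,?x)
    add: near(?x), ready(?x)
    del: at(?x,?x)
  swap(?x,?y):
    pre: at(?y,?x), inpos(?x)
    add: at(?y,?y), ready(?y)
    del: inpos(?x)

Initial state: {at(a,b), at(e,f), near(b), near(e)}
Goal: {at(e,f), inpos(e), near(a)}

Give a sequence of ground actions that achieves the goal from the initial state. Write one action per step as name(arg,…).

free(b); free(e); swap(b,a); tag(a)

1. free(b)  →  {at(a,b), at(b,b), at(e,f), inpos(b), near(b), near(e)}
2. free(e)  →  {at(a,b), at(b,b), at(e,e), at(e,f), inpos(b), inpos(e), near(b), near(e)}
3. swap(b,a)  →  {at(a,a), at(a,b), at(b,b), at(e,e), at(e,f), inpos(e), near(b), near(e), ready(a)}
4. tag(a)  →  {at(a,b), at(b,b), at(e,e), at(e,f), inpos(e), near(a), near(b), near(e), ready(a)}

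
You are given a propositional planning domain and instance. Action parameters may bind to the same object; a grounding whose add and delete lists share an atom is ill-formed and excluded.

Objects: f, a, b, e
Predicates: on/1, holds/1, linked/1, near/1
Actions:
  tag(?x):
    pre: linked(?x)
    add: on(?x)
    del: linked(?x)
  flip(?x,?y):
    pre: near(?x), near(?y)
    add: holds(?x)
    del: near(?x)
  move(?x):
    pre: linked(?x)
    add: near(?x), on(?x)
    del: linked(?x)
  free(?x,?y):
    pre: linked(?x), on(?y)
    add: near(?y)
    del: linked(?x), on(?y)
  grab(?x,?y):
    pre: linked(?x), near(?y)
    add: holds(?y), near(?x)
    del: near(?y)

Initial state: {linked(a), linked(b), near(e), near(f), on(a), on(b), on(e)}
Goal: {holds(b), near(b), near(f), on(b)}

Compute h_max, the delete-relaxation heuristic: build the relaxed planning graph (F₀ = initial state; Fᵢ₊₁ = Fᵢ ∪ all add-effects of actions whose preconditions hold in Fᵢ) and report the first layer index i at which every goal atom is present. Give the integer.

F0 = init (7 atoms)
F1 = F0 ∪ {holds(e), holds(f), near(a), near(b)}  (11 atoms)
F2 = F1 ∪ {holds(a), holds(b)}  (13 atoms)
goal ⊆ F2  ⇒  h_max = 2

2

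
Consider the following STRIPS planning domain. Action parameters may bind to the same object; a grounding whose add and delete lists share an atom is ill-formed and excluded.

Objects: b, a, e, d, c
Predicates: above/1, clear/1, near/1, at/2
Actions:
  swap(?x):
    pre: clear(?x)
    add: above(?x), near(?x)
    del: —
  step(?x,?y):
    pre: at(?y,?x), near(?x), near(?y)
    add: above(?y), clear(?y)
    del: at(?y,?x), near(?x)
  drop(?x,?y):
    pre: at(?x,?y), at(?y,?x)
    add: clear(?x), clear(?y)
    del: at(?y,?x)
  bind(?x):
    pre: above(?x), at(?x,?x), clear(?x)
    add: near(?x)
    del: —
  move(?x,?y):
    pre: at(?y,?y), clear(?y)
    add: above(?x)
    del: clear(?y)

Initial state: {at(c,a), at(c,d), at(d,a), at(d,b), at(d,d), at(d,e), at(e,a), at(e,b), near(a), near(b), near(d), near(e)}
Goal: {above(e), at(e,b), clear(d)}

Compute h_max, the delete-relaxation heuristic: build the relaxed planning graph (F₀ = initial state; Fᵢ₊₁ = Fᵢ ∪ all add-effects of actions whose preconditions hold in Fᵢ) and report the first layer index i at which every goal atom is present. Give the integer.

F0 = init (12 atoms)
F1 = F0 ∪ {above(d), above(e), clear(d), clear(e)}  (16 atoms)
goal ⊆ F1  ⇒  h_max = 1

1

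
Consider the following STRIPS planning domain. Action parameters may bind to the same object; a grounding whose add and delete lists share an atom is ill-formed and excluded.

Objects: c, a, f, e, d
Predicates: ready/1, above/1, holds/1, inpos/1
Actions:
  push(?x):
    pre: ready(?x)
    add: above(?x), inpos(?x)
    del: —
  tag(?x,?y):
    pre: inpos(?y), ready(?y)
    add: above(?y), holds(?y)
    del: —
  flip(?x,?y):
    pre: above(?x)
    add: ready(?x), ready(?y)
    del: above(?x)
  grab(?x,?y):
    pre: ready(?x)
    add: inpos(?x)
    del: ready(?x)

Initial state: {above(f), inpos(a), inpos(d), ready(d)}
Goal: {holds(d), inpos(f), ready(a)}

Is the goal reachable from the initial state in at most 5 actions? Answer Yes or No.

1. tag(c,d)  →  {above(d), above(f), holds(d), inpos(a), inpos(d), ready(d)}
2. flip(f,a)  →  {above(d), holds(d), inpos(a), inpos(d), ready(a), ready(d), ready(f)}
3. push(f)  →  {above(d), above(f), holds(d), inpos(a), inpos(d), inpos(f), ready(a), ready(d), ready(f)}
optimal plan length = 3; 3 ≤ 5

Yes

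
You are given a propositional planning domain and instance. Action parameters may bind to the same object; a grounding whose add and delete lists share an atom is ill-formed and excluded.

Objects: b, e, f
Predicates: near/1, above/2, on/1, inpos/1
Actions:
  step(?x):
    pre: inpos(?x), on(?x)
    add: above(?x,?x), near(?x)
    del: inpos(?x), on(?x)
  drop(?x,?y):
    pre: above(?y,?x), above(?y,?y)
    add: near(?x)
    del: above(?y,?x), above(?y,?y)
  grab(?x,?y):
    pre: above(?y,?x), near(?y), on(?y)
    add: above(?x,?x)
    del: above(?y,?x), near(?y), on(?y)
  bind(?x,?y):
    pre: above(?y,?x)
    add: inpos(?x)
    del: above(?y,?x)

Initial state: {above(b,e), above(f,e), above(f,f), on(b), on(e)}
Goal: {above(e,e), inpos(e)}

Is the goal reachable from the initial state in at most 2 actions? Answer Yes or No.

1. bind(e,b)  →  {above(f,e), above(f,f), inpos(e), on(b), on(e)}
2. step(e)  →  {above(e,e), above(f,e), above(f,f), near(e), on(b)}
3. bind(e,f)  →  {above(e,e), above(f,f), inpos(e), near(e), on(b)}
optimal plan length = 3; 3 > 2

No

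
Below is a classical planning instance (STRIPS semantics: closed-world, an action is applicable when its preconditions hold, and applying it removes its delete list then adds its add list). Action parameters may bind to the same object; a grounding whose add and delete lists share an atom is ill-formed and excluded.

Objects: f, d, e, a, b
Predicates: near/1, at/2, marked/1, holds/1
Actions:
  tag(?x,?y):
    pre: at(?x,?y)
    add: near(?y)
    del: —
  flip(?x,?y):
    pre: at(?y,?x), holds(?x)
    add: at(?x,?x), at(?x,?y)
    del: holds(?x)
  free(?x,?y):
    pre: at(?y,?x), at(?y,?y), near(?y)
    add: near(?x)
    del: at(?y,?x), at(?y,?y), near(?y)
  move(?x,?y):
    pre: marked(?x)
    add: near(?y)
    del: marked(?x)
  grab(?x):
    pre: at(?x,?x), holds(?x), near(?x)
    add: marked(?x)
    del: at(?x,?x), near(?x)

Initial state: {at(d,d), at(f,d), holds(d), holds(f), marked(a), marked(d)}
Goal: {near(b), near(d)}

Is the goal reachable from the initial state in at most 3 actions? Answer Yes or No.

1. tag(f,d)  →  {at(d,d), at(f,d), holds(d), holds(f), marked(a), marked(d), near(d)}
2. move(d,b)  →  {at(d,d), at(f,d), holds(d), holds(f), marked(a), near(b), near(d)}
optimal plan length = 2; 2 ≤ 3

Yes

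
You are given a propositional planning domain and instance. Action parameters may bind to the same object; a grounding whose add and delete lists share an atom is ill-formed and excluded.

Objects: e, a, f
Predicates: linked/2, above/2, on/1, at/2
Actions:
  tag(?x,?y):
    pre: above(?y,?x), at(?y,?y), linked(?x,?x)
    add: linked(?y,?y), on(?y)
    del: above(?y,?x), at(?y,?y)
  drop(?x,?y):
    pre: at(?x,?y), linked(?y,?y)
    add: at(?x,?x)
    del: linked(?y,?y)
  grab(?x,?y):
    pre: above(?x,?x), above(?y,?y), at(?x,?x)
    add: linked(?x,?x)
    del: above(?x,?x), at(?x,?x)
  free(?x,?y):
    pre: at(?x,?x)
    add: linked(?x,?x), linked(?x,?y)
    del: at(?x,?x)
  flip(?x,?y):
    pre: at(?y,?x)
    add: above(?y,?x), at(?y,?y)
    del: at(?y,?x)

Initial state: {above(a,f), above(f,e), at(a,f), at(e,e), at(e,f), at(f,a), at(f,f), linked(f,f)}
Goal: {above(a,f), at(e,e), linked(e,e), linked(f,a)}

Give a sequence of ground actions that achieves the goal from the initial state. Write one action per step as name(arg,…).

1. free(e,e)  →  {above(a,f), above(f,e), at(a,f), at(e,f), at(f,a), at(f,f), linked(e,e), linked(f,f)}
2. drop(e,f)  →  {above(a,f), above(f,e), at(a,f), at(e,e), at(e,f), at(f,a), at(f,f), linked(e,e)}
3. free(f,a)  →  {above(a,f), above(f,e), at(a,f), at(e,e), at(e,f), at(f,a), linked(e,e), linked(f,a), linked(f,f)}

free(e,e); drop(e,f); free(f,a)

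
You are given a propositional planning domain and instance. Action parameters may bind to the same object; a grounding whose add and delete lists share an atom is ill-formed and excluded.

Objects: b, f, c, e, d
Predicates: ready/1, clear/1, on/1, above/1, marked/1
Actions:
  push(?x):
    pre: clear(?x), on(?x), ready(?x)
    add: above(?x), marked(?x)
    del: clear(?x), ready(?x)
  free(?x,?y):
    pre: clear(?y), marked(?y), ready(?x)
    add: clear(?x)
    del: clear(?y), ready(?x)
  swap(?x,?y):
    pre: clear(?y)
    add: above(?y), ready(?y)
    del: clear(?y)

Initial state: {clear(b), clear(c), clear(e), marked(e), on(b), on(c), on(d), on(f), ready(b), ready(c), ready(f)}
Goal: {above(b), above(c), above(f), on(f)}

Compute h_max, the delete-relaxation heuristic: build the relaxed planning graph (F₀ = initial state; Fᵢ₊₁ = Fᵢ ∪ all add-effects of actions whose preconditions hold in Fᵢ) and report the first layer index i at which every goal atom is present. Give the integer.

F0 = init (11 atoms)
F1 = F0 ∪ {above(b), above(c), above(e), clear(f), marked(b), marked(c), ready(e)}  (18 atoms)
F2 = F1 ∪ {above(f), marked(f)}  (20 atoms)
goal ⊆ F2  ⇒  h_max = 2

2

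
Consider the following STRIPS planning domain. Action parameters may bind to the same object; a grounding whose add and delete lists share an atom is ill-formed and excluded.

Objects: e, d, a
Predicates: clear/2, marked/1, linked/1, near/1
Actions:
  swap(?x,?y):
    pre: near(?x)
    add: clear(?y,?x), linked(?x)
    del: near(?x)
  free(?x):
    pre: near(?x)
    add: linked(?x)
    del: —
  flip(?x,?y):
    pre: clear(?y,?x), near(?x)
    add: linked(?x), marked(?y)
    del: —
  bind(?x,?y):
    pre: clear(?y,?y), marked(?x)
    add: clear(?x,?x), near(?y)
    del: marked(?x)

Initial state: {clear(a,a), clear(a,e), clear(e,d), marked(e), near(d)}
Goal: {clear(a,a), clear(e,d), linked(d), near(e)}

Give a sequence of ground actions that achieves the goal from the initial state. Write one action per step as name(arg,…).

1. bind(e,a)  →  {clear(a,a), clear(a,e), clear(e,d), clear(e,e), near(a), near(d)}
2. flip(d,e)  →  {clear(a,a), clear(a,e), clear(e,d), clear(e,e), linked(d), marked(e), near(a), near(d)}
3. bind(e,e)  →  {clear(a,a), clear(a,e), clear(e,d), clear(e,e), linked(d), near(a), near(d), near(e)}

bind(e,a); flip(d,e); bind(e,e)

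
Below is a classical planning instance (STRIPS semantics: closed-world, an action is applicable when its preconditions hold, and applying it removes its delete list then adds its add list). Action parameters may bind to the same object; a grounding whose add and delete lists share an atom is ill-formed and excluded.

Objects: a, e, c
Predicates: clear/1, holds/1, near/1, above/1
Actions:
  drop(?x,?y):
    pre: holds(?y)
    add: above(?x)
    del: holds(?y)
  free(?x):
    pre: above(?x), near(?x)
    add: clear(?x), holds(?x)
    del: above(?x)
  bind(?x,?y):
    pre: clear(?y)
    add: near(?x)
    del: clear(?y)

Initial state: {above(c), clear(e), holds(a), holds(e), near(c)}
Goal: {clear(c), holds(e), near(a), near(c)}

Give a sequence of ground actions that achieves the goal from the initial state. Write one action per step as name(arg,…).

free(c); bind(a,e)

1. free(c)  →  {clear(c), clear(e), holds(a), holds(c), holds(e), near(c)}
2. bind(a,e)  →  {clear(c), holds(a), holds(c), holds(e), near(a), near(c)}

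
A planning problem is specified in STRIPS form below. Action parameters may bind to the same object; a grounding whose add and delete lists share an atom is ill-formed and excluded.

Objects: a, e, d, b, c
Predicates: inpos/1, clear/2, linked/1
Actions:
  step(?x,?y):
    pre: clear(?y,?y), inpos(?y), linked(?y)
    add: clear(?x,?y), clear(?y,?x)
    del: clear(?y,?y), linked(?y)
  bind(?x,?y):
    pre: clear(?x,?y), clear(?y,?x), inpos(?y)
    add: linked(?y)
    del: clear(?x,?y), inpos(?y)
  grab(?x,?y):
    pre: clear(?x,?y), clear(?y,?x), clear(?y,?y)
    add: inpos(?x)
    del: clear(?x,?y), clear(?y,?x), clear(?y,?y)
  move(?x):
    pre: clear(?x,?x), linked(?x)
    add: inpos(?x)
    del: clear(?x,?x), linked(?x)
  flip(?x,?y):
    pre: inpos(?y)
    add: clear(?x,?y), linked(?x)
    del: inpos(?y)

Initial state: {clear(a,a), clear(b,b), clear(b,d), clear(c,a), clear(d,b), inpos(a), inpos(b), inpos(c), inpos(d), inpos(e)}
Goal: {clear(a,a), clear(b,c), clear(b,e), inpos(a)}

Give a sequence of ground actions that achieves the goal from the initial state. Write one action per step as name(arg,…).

flip(b,e); step(c,b)

1. flip(b,e)  →  {clear(a,a), clear(b,b), clear(b,d), clear(b,e), clear(c,a), clear(d,b), inpos(a), inpos(b), inpos(c), inpos(d), linked(b)}
2. step(c,b)  →  {clear(a,a), clear(b,c), clear(b,d), clear(b,e), clear(c,a), clear(c,b), clear(d,b), inpos(a), inpos(b), inpos(c), inpos(d)}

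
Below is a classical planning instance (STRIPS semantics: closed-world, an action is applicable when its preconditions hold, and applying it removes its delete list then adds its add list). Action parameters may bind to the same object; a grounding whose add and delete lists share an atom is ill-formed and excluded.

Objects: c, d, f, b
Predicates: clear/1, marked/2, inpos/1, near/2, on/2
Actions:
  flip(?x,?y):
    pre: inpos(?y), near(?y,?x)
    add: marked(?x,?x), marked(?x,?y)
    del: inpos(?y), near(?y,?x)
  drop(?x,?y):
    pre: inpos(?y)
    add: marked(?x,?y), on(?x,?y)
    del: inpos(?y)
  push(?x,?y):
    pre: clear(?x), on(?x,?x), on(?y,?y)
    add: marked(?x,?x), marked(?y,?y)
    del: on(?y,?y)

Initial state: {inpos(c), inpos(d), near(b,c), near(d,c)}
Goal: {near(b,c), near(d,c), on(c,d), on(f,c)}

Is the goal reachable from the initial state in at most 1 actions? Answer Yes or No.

1. drop(c,d)  →  {inpos(c), marked(c,d), near(b,c), near(d,c), on(c,d)}
2. drop(f,c)  →  {marked(c,d), marked(f,c), near(b,c), near(d,c), on(c,d), on(f,c)}
optimal plan length = 2; 2 > 1

No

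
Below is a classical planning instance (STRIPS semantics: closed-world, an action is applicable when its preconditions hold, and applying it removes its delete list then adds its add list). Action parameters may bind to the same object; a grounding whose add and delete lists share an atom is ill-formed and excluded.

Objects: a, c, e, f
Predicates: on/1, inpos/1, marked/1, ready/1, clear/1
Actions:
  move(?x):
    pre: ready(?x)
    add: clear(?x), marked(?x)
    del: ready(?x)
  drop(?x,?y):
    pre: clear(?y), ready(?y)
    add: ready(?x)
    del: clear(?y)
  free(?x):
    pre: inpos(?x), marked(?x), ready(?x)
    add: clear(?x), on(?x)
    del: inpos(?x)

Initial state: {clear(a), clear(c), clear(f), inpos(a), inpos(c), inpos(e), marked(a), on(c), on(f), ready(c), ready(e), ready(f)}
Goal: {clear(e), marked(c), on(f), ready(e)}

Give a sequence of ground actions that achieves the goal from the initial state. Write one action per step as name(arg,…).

move(c); move(e); drop(e,f)

1. move(c)  →  {clear(a), clear(c), clear(f), inpos(a), inpos(c), inpos(e), marked(a), marked(c), on(c), on(f), ready(e), ready(f)}
2. move(e)  →  {clear(a), clear(c), clear(e), clear(f), inpos(a), inpos(c), inpos(e), marked(a), marked(c), marked(e), on(c), on(f), ready(f)}
3. drop(e,f)  →  {clear(a), clear(c), clear(e), inpos(a), inpos(c), inpos(e), marked(a), marked(c), marked(e), on(c), on(f), ready(e), ready(f)}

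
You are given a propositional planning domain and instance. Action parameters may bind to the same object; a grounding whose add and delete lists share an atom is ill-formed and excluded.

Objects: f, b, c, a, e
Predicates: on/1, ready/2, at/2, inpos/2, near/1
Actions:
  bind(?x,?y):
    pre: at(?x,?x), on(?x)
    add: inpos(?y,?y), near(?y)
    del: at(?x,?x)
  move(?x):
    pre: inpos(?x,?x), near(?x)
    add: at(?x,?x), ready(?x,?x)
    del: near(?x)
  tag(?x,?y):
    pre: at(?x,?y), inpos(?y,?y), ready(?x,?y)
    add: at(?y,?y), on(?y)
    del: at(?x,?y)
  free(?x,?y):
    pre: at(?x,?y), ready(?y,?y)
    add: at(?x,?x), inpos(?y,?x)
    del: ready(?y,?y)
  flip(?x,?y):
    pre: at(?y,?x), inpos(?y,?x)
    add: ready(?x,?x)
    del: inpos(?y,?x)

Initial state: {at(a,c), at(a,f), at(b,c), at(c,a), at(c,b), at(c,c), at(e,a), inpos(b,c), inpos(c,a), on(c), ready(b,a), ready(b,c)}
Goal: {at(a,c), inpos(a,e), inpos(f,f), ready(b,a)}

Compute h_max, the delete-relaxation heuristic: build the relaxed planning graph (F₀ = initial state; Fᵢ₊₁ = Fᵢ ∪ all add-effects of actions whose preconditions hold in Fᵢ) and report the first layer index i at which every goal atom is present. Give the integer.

F0 = init (12 atoms)
F1 = F0 ∪ {inpos(a,a), inpos(b,b), inpos(c,c), inpos(e,e), inpos(f,f), near(a), near(b), near(c), near(e), near(f), ready(a,a), ready(c,c)}  (24 atoms)
F2 = F1 ∪ {at(a,a), at(b,b), at(e,e), at(f,f), inpos(a,c), inpos(a,e), inpos(c,b), ready(b,b), ready(e,e), ready(f,f)}  (34 atoms)
goal ⊆ F2  ⇒  h_max = 2

2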